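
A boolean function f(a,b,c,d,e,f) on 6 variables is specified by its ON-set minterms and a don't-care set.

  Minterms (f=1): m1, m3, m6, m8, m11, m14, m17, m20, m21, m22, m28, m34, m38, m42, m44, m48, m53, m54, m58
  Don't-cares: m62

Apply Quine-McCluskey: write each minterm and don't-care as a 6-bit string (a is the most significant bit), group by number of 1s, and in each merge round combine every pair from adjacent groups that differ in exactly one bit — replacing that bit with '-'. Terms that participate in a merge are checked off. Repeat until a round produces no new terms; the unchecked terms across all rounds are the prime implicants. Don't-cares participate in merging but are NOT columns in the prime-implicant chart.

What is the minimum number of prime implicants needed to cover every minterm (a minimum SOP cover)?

[col 0] 000001*, 000011*, 000110*, 001000, 001011*, 001110*, 010001*, 010100*, 010101*, 010110*, 011100*, 100010*, 100110*, 101010*, 101100, 110000, 110101*, 110110*, 111010*, 111110*
[col 1] -00110*, -10101, -10110*, 0-0001, 0-0110*, 00-011, 00-110, 0000-1, 01-100, 010-01, 0101-0, 01010-, 1-0110*, 1-1010, 10-010, 100-10, 11-110, 111-10
[col 2] --0110
Prime implicants: --0110, -10101, 0-0001, 00-011, 00-110, 0000-1, 001000, 01-100, 010-01, 0101-0, 01010-, 1-1010, 10-010, 100-10, 101100, 11-110, 110000, 111-10
PI chart (minterm → PIs covering it):
  1 | 0-0001,0000-1
  3 | 00-011,0000-1
  6 | --0110,00-110
  8 | 001000  (sole → essential)
  11 | 00-011  (sole → essential)
  14 | 00-110  (sole → essential)
  17 | 0-0001,010-01
  20 | 01-100,0101-0,01010-
  21 | -10101,010-01,01010-
  22 | --0110,0101-0
  28 | 01-100  (sole → essential)
  34 | 10-010,100-10
  38 | --0110,100-10
  42 | 1-1010,10-010
  44 | 101100  (sole → essential)
  48 | 110000  (sole → essential)
  53 | -10101  (sole → essential)
  54 | --0110,11-110
  58 | 1-1010,111-10
Essential prime implicants: -10101, 00-011, 00-110, 001000, 01-100, 101100, 110000
Petrick residual → --0110, 0-0001, 1-1010, 10-010
Minimum SOP uses 11 PIs: c'def' + bc'de'f + a'c'd'e'f + a'b'd'ef + a'b'def' + a'b'cd'e'f' + a'bde'f' + acd'ef' + ab'd'ef' + ab'cde'f' + abc'd'e'f'

11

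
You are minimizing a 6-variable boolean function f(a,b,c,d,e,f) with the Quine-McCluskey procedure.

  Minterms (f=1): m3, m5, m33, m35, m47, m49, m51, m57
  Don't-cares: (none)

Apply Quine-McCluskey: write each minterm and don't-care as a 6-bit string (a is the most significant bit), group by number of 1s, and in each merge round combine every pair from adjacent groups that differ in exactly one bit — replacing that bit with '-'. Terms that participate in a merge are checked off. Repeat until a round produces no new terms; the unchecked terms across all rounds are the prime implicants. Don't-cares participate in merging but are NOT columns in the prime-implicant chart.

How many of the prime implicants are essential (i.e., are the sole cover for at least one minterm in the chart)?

Round 0: 000011✓ 000101 100001✓ 100011✓ 101111 110001✓ 110011✓ 111001✓
Round 1: -00011 1-0001✓ 1-0011✓ 1000-1✓ 11-001 1100-1✓
Round 2: 1-00-1
PIs = {-00011, 000101, 1-00-1, 101111, 11-001}
Coverage chart:
  m3: -00011 ←essential
  m5: 000101 ←essential
  m33: 1-00-1 ←essential
  m35: -00011,1-00-1
  m47: 101111 ←essential
  m49: 1-00-1,11-001
  m51: 1-00-1 ←essential
  m57: 11-001 ←essential
Essential: -00011, 000101, 1-00-1, 101111, 11-001

5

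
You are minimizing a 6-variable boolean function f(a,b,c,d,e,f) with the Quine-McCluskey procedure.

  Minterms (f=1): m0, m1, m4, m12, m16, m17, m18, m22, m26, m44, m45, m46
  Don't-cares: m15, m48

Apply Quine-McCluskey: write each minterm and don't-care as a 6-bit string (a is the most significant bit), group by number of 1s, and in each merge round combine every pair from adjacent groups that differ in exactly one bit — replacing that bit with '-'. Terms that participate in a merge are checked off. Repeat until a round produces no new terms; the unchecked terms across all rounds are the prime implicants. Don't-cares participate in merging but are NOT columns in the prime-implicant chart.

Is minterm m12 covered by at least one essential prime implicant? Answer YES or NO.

NO

[col 0] 000000*, 000001*, 000100*, 001100*, 001111, 010000*, 010001*, 010010*, 010110*, 011010*, 101100*, 101101*, 101110*, 110000*
[col 1] -01100, -10000, 0-0000*, 0-0001*, 00-100, 000-00, 00000-*, 01-010, 010-10, 0100-0, 01000-*, 1011-0, 10110-
[col 2] 0-000-
Prime implicants: -01100, -10000, 0-000-, 00-100, 000-00, 001111, 01-010, 010-10, 0100-0, 1011-0, 10110-
PI chart (minterm → PIs covering it):
  0 | 0-000-,000-00
  1 | 0-000-  (sole → essential)
  4 | 00-100,000-00
  12 | -01100,00-100
  16 | -10000,0-000-,0100-0
  17 | 0-000-  (sole → essential)
  18 | 01-010,010-10,0100-0
  22 | 010-10  (sole → essential)
  26 | 01-010  (sole → essential)
  44 | -01100,1011-0,10110-
  45 | 10110-  (sole → essential)
  46 | 1011-0  (sole → essential)
Essential prime implicants: 0-000-, 01-010, 010-10, 1011-0, 10110-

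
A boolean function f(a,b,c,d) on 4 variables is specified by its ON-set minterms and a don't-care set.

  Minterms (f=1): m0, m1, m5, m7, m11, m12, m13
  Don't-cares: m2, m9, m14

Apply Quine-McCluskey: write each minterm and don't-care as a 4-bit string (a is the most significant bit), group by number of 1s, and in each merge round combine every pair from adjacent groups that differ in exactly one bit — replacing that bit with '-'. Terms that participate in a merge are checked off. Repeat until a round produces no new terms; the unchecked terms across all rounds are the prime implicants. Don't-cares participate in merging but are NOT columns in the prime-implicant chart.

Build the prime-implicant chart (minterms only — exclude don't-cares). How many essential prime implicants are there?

2

size-2^0 implicants → 0000(✓)  0001(✓)  0010(✓)  0101(✓)  0111(✓)  1001(✓)  1011(✓)  1100(✓)  1101(✓)  1110(✓)
size-2^1 implicants → -001(✓)  -101(✓)  0-01(✓)  00-0  000-  01-1  1-01(✓)  10-1  11-0  110-
size-2^2 implicants → --01
Unchecked terms (primes): --01, 00-0, 000-, 01-1, 10-1, 11-0, 110-
Minterm coverage:
  m0 ⊆ 00-0,000-
  m1 ⊆ --01,000-
  m5 ⊆ --01,01-1
  m7 ⊆ 01-1 [E]
  m11 ⊆ 10-1 [E]
  m12 ⊆ 11-0,110-
  m13 ⊆ --01,110-
E = {01-1, 10-1}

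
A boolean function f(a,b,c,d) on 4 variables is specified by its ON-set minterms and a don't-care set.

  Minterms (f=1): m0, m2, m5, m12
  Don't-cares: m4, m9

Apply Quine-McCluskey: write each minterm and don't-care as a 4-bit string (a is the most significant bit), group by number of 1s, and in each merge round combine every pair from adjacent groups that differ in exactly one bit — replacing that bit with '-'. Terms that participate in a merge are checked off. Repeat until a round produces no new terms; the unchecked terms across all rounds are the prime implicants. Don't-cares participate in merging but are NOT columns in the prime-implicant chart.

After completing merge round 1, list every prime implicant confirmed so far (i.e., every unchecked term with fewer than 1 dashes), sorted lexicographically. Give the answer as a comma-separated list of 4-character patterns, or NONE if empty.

[col 0] 0000*, 0010*, 0100*, 0101*, 1001, 1100*
[col 1] -100, 0-00, 00-0, 010-
Prime implicants: -100, 0-00, 00-0, 010-, 1001

1001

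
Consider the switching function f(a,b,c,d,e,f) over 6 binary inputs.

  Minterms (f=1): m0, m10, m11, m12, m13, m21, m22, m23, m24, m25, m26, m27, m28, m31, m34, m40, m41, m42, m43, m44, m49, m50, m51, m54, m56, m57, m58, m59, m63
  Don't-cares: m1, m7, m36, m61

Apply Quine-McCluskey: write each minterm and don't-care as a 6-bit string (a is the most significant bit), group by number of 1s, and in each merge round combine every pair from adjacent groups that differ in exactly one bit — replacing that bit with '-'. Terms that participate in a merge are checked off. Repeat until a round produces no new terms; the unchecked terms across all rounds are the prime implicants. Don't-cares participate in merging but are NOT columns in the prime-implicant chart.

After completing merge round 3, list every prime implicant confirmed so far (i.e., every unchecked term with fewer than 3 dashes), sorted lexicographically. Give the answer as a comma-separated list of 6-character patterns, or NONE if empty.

-01100, -10110, -11-11, 0-0111, 0-1100, 00000-, 00110-, 01-111, 0101-1, 01011-, 011-00, 1--010, 10-100, 101-00, 11-0-1, 11-01-, 110-10, 111--1

Round 0: 000000✓ 000001✓ 000111✓ 001010✓ 001011✓ 001100✓ 001101✓ 010101✓ 010110✓ 010111✓ 011000✓ 011001✓ 011010✓ 011011✓ 011100✓ 011111✓ 100010✓ 100100✓ 101000✓ 101001✓ 101010✓ 101011✓ 101100✓ 110001✓ 110010✓ 110011✓ 110110✓ 111000✓ 111001✓ 111010✓ 111011✓ 111101✓ 111111✓
Round 1: -01010✓ -01011✓ -01100 -10110 -11000✓ -11001✓ -11010✓ -11011✓ -11111✓ 0-0111 0-1010✓ 0-1011✓ 0-1100 00000- 00101-✓ 00110- 01-111 0101-1 01011- 011-00 011-11✓ 0110-0✓ 0110-1✓ 01100-✓ 01101-✓ 1-0010✓ 1-1000✓ 1-1001✓ 1-1010✓ 1-1011✓ 10-010✓ 10-100 101-00 1010-0✓ 1010-1✓ 10100-✓ 10101-✓ 11-001✓ 11-010✓ 11-011✓ 110-10 1100-1✓ 11001-✓ 111-01✓ 111-11✓ 1110-0✓ 1110-1✓ 11100-✓ 11101-✓ 1111-1✓
Round 2: --1010✓ --1011✓ -0101-✓ -11-11 -110-0✓ -110-1✓ -1100-✓ -1101-✓ 0-101-✓ 0110--✓ 1--010 1-10-0✓ 1-10-1✓ 1-100-✓ 1-101-✓ 1010--✓ 11-0-1 11-01- 111--1 1110--✓
Round 3: --101- -110-- 1-10--
PIs = {--101-, -01100, -10110, -11-11, -110--, 0-0111, 0-1100, 00000-, 00110-, 01-111, 0101-1, 01011-, 011-00, 1--010, 1-10--, 10-100, 101-00, 11-0-1, 11-01-, 110-10, 111--1}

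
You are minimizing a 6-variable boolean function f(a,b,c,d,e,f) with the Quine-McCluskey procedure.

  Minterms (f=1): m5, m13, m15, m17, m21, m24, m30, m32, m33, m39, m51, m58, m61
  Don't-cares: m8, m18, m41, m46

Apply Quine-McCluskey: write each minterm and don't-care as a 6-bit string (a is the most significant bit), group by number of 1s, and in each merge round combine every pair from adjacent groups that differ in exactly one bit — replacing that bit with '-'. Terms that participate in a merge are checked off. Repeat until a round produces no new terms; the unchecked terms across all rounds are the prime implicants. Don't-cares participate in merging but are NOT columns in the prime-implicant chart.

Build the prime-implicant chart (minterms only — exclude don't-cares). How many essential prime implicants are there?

size-2^0 implicants → 000101(✓)  001000(✓)  001101(✓)  001111(✓)  010001(✓)  010010  010101(✓)  011000(✓)  011110  100000(✓)  100001(✓)  100111  101001(✓)  101110  110011  111010  111101
size-2^1 implicants → 0-0101  0-1000  00-101  0011-1  010-01  10-001  10000-
Unchecked terms (primes): 0-0101, 0-1000, 00-101, 0011-1, 010-01, 010010, 011110, 10-001, 10000-, 100111, 101110, 110011, 111010, 111101
Minterm coverage:
  m5 ⊆ 0-0101,00-101
  m13 ⊆ 00-101,0011-1
  m15 ⊆ 0011-1 [E]
  m17 ⊆ 010-01 [E]
  m21 ⊆ 0-0101,010-01
  m24 ⊆ 0-1000 [E]
  m30 ⊆ 011110 [E]
  m32 ⊆ 10000- [E]
  m33 ⊆ 10-001,10000-
  m39 ⊆ 100111 [E]
  m51 ⊆ 110011 [E]
  m58 ⊆ 111010 [E]
  m61 ⊆ 111101 [E]
E = {0-1000, 0011-1, 010-01, 011110, 10000-, 100111, 110011, 111010, 111101}

9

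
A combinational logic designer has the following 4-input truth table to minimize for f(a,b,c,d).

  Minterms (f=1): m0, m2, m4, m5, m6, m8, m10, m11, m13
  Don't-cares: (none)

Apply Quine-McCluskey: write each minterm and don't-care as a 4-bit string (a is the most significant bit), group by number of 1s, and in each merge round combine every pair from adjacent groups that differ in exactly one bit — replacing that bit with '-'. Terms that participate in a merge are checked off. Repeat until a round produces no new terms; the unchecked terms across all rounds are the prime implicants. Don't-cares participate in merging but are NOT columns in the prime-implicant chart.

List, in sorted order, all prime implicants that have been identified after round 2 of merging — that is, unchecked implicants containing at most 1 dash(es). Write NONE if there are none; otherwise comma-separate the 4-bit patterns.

-101, 010-, 101-

Round 0: 0000✓ 0010✓ 0100✓ 0101✓ 0110✓ 1000✓ 1010✓ 1011✓ 1101✓
Round 1: -000✓ -010✓ -101 0-00✓ 0-10✓ 00-0✓ 01-0✓ 010- 10-0✓ 101-
Round 2: -0-0 0--0
PIs = {-0-0, -101, 0--0, 010-, 101-}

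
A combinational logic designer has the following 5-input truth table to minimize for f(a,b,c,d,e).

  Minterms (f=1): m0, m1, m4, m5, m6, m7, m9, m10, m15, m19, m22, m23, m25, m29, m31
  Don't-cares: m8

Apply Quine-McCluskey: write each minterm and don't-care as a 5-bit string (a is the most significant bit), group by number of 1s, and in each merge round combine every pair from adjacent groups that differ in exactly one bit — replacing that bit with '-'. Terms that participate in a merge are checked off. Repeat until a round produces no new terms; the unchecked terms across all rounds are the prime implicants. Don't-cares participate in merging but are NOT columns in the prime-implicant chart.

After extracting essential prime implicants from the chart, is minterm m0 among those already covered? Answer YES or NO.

NO

[col 0] 00000*, 00001*, 00100*, 00101*, 00110*, 00111*, 01000*, 01001*, 01010*, 01111*, 10011*, 10110*, 10111*, 11001*, 11101*, 11111*
[col 1] -0110*, -0111*, -1001, -1111*, 0-000*, 0-001*, 0-111*, 00-00*, 00-01*, 0000-*, 001-0*, 001-1*, 0010-*, 0011-*, 010-0, 0100-*, 1-111*, 10-11, 1011-*, 11-01, 111-1
[col 2] --111, -011-, 0-00-, 00-0-, 001--
Prime implicants: --111, -011-, -1001, 0-00-, 00-0-, 001--, 010-0, 10-11, 11-01, 111-1
PI chart (minterm → PIs covering it):
  0 | 0-00-,00-0-
  1 | 0-00-,00-0-
  4 | 00-0-,001--
  5 | 00-0-,001--
  6 | -011-,001--
  7 | --111,-011-,001--
  9 | -1001,0-00-
  10 | 010-0  (sole → essential)
  15 | --111  (sole → essential)
  19 | 10-11  (sole → essential)
  22 | -011-  (sole → essential)
  23 | --111,-011-,10-11
  25 | -1001,11-01
  29 | 11-01,111-1
  31 | --111,111-1
Essential prime implicants: --111, -011-, 010-0, 10-11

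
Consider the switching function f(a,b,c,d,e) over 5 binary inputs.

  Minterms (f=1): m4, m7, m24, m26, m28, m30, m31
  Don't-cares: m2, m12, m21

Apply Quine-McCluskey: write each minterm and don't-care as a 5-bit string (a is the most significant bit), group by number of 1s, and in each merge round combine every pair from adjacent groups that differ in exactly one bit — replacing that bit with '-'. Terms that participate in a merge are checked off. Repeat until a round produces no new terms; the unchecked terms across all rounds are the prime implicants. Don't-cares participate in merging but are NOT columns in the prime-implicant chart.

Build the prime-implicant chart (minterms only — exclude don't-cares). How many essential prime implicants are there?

4

size-2^0 implicants → 00010  00100(✓)  00111  01100(✓)  10101  11000(✓)  11010(✓)  11100(✓)  11110(✓)  11111(✓)
size-2^1 implicants → -1100  0-100  11-00(✓)  11-10(✓)  110-0(✓)  111-0(✓)  1111-
size-2^2 implicants → 11--0
Unchecked terms (primes): -1100, 0-100, 00010, 00111, 10101, 11--0, 1111-
Minterm coverage:
  m4 ⊆ 0-100 [E]
  m7 ⊆ 00111 [E]
  m24 ⊆ 11--0 [E]
  m26 ⊆ 11--0 [E]
  m28 ⊆ -1100,11--0
  m30 ⊆ 11--0,1111-
  m31 ⊆ 1111- [E]
E = {0-100, 00111, 11--0, 1111-}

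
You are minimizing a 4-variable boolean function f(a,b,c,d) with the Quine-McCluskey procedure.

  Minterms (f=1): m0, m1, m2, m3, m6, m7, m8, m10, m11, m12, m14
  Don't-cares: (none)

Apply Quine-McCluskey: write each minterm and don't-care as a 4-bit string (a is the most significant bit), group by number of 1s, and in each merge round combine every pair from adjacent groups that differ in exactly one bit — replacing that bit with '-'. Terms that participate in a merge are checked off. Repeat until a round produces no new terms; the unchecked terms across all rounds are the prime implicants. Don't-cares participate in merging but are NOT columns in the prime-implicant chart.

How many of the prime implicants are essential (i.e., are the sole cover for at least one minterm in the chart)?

size-2^0 implicants → 0000(✓)  0001(✓)  0010(✓)  0011(✓)  0110(✓)  0111(✓)  1000(✓)  1010(✓)  1011(✓)  1100(✓)  1110(✓)
size-2^1 implicants → -000(✓)  -010(✓)  -011(✓)  -110(✓)  0-10(✓)  0-11(✓)  00-0(✓)  00-1(✓)  000-(✓)  001-(✓)  011-(✓)  1-00(✓)  1-10(✓)  10-0(✓)  101-(✓)  11-0(✓)
size-2^2 implicants → --10  -0-0  -01-  0-1-  00--  1--0
Unchecked terms (primes): --10, -0-0, -01-, 0-1-, 00--, 1--0
Minterm coverage:
  m0 ⊆ -0-0,00--
  m1 ⊆ 00-- [E]
  m2 ⊆ --10,-0-0,-01-,0-1-,00--
  m3 ⊆ -01-,0-1-,00--
  m6 ⊆ --10,0-1-
  m7 ⊆ 0-1- [E]
  m8 ⊆ -0-0,1--0
  m10 ⊆ --10,-0-0,-01-,1--0
  m11 ⊆ -01- [E]
  m12 ⊆ 1--0 [E]
  m14 ⊆ --10,1--0
E = {-01-, 0-1-, 00--, 1--0}

4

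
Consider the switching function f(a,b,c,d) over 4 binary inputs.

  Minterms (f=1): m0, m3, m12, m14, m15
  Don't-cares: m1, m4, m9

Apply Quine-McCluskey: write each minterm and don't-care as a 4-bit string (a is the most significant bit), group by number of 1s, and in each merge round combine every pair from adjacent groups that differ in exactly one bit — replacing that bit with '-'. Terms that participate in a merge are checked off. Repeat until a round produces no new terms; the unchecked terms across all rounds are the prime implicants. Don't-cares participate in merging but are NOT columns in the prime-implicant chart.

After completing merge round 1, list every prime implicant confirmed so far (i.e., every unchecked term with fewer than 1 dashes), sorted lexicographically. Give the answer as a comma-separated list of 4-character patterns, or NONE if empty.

[col 0] 0000*, 0001*, 0011*, 0100*, 1001*, 1100*, 1110*, 1111*
[col 1] -001, -100, 0-00, 00-1, 000-, 11-0, 111-
Prime implicants: -001, -100, 0-00, 00-1, 000-, 11-0, 111-

NONE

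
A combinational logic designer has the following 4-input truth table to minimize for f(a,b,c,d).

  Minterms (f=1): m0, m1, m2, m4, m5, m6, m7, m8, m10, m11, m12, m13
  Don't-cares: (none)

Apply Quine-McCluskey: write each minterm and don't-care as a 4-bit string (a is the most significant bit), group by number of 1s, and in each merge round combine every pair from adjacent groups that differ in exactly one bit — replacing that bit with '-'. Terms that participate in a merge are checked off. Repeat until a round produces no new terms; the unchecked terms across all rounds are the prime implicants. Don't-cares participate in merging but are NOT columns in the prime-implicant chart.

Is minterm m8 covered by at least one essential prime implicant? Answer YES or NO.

Round 0: 0000✓ 0001✓ 0010✓ 0100✓ 0101✓ 0110✓ 0111✓ 1000✓ 1010✓ 1011✓ 1100✓ 1101✓
Round 1: -000✓ -010✓ -100✓ -101✓ 0-00✓ 0-01✓ 0-10✓ 00-0✓ 000-✓ 01-0✓ 01-1✓ 010-✓ 011-✓ 1-00✓ 10-0✓ 101- 110-✓
Round 2: --00 -0-0 -10- 0--0 0-0- 01--
PIs = {--00, -0-0, -10-, 0--0, 0-0-, 01--, 101-}
Coverage chart:
  m0: --00,-0-0,0--0,0-0-
  m1: 0-0- ←essential
  m2: -0-0,0--0
  m4: --00,-10-,0--0,0-0-,01--
  m5: -10-,0-0-,01--
  m6: 0--0,01--
  m7: 01-- ←essential
  m8: --00,-0-0
  m10: -0-0,101-
  m11: 101- ←essential
  m12: --00,-10-
  m13: -10- ←essential
Essential: -10-, 0-0-, 01--, 101-

NO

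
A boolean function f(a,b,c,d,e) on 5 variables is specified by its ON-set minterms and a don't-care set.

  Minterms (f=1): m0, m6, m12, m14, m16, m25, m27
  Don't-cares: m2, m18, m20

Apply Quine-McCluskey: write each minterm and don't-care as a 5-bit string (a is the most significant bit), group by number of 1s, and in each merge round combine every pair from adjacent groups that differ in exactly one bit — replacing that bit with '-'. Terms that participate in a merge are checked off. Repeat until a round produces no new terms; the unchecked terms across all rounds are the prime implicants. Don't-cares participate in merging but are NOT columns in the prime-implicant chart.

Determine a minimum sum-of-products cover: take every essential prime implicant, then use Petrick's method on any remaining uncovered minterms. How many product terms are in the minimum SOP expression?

Round 0: 00000✓ 00010✓ 00110✓ 01100✓ 01110✓ 10000✓ 10010✓ 10100✓ 11001✓ 11011✓
Round 1: -0000✓ -0010✓ 0-110 00-10 000-0✓ 011-0 10-00 100-0✓ 110-1
Round 2: -00-0
PIs = {-00-0, 0-110, 00-10, 011-0, 10-00, 110-1}
Coverage chart:
  m0: -00-0 ←essential
  m6: 0-110,00-10
  m12: 011-0 ←essential
  m14: 0-110,011-0
  m16: -00-0,10-00
  m25: 110-1 ←essential
  m27: 110-1 ←essential
Essential: -00-0, 011-0, 110-1
Petrick residual → 0-110
Min cover (4 terms): b'c'e' + a'cde' + a'bce' + abc'e

4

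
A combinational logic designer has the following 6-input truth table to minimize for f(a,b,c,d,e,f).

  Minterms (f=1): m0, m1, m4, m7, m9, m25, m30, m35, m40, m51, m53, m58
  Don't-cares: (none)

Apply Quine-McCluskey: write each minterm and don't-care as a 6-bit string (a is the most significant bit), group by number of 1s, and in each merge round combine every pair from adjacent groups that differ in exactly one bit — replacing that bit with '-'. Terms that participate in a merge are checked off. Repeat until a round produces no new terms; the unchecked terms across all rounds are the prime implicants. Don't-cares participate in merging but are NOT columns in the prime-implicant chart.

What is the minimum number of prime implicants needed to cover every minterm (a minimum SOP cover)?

Round 0: 000000✓ 000001✓ 000100✓ 000111 001001✓ 011001✓ 011110 100011✓ 101000 110011✓ 110101 111010
Round 1: 0-1001 00-001 000-00 00000- 1-0011
PIs = {0-1001, 00-001, 000-00, 00000-, 000111, 011110, 1-0011, 101000, 110101, 111010}
Coverage chart:
  m0: 000-00,00000-
  m1: 00-001,00000-
  m4: 000-00 ←essential
  m7: 000111 ←essential
  m9: 0-1001,00-001
  m25: 0-1001 ←essential
  m30: 011110 ←essential
  m35: 1-0011 ←essential
  m40: 101000 ←essential
  m51: 1-0011 ←essential
  m53: 110101 ←essential
  m58: 111010 ←essential
Essential: 0-1001, 000-00, 000111, 011110, 1-0011, 101000, 110101, 111010
Petrick residual → 00-001
Min cover (9 terms): a'cd'e'f + a'b'd'e'f + a'b'c'e'f' + a'b'c'def + a'bcdef' + ac'd'ef + ab'cd'e'f' + abc'de'f + abcd'ef'

9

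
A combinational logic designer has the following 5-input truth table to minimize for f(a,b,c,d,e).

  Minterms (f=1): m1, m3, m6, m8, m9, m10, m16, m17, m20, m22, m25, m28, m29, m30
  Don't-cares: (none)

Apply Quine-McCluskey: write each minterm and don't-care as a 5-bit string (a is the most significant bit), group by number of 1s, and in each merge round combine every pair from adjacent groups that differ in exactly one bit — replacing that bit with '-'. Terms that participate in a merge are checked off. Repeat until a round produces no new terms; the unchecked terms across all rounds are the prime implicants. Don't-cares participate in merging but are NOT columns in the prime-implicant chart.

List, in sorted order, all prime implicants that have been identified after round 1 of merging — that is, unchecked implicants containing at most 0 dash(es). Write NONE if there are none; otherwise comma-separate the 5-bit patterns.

NONE

[col 0] 00001*, 00011*, 00110*, 01000*, 01001*, 01010*, 10000*, 10001*, 10100*, 10110*, 11001*, 11100*, 11101*, 11110*
[col 1] -0001*, -0110, -1001*, 0-001*, 000-1, 010-0, 0100-, 1-001*, 1-100*, 1-110*, 10-00, 1000-, 101-0*, 11-01, 111-0*, 1110-
[col 2] --001, 1-1-0
Prime implicants: --001, -0110, 000-1, 010-0, 0100-, 1-1-0, 10-00, 1000-, 11-01, 1110-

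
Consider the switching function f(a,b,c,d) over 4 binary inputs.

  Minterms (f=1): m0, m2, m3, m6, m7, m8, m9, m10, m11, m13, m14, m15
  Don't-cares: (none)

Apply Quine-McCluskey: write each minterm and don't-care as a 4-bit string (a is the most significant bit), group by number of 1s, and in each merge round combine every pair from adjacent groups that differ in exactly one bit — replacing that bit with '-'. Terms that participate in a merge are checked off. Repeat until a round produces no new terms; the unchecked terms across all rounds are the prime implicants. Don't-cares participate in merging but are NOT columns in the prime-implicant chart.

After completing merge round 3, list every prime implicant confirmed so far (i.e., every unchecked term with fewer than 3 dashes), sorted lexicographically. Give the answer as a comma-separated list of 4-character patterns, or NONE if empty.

[col 0] 0000*, 0010*, 0011*, 0110*, 0111*, 1000*, 1001*, 1010*, 1011*, 1101*, 1110*, 1111*
[col 1] -000*, -010*, -011*, -110*, -111*, 0-10*, 0-11*, 00-0*, 001-*, 011-*, 1-01*, 1-10*, 1-11*, 10-0*, 10-1*, 100-*, 101-*, 11-1*, 111-*
[col 2] --10*, --11*, -0-0, -01-*, -11-*, 0-1-*, 1--1, 1-1-*, 10--
[col 3] --1-
Prime implicants: --1-, -0-0, 1--1, 10--

-0-0, 1--1, 10--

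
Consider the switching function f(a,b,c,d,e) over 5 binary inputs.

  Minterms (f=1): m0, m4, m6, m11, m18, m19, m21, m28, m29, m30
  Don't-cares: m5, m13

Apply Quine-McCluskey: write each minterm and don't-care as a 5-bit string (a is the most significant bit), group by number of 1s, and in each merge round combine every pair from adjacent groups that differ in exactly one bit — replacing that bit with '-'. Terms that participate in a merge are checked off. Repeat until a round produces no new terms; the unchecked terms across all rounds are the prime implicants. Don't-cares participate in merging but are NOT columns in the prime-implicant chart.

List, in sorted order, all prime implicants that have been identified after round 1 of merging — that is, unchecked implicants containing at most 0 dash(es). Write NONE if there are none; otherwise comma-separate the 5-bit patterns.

size-2^0 implicants → 00000(✓)  00100(✓)  00101(✓)  00110(✓)  01011  01101(✓)  10010(✓)  10011(✓)  10101(✓)  11100(✓)  11101(✓)  11110(✓)
size-2^1 implicants → -0101(✓)  -1101(✓)  0-101(✓)  00-00  001-0  0010-  1-101(✓)  1001-  111-0  1110-
size-2^2 implicants → --101
Unchecked terms (primes): --101, 00-00, 001-0, 0010-, 01011, 1001-, 111-0, 1110-

01011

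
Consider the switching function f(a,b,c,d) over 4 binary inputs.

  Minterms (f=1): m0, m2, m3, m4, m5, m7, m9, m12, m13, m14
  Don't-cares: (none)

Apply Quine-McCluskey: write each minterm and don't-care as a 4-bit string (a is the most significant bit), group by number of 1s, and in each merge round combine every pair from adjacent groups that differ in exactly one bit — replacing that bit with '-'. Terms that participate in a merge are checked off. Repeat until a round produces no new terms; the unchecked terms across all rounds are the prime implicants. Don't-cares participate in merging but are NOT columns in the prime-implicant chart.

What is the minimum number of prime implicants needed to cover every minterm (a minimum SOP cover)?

5

[col 0] 0000*, 0010*, 0011*, 0100*, 0101*, 0111*, 1001*, 1100*, 1101*, 1110*
[col 1] -100*, -101*, 0-00, 0-11, 00-0, 001-, 01-1, 010-*, 1-01, 11-0, 110-*
[col 2] -10-
Prime implicants: -10-, 0-00, 0-11, 00-0, 001-, 01-1, 1-01, 11-0
PI chart (minterm → PIs covering it):
  0 | 0-00,00-0
  2 | 00-0,001-
  3 | 0-11,001-
  4 | -10-,0-00
  5 | -10-,01-1
  7 | 0-11,01-1
  9 | 1-01  (sole → essential)
  12 | -10-,11-0
  13 | -10-,1-01
  14 | 11-0  (sole → essential)
Essential prime implicants: 1-01, 11-0
Petrick residual → -10-, 0-11, 00-0
Minimum SOP uses 5 PIs: bc' + a'cd + a'b'd' + ac'd + abd'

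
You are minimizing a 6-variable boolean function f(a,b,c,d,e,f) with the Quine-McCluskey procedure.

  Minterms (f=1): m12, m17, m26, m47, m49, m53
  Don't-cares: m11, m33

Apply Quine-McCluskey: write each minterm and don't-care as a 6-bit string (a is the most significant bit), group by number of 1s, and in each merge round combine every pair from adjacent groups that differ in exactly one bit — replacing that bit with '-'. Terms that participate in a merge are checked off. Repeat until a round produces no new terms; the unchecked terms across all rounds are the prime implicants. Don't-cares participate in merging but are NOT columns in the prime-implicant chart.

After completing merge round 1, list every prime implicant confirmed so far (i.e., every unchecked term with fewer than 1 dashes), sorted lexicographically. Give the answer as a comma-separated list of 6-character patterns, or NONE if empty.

001011, 001100, 011010, 101111

[col 0] 001011, 001100, 010001*, 011010, 100001*, 101111, 110001*, 110101*
[col 1] -10001, 1-0001, 110-01
Prime implicants: -10001, 001011, 001100, 011010, 1-0001, 101111, 110-01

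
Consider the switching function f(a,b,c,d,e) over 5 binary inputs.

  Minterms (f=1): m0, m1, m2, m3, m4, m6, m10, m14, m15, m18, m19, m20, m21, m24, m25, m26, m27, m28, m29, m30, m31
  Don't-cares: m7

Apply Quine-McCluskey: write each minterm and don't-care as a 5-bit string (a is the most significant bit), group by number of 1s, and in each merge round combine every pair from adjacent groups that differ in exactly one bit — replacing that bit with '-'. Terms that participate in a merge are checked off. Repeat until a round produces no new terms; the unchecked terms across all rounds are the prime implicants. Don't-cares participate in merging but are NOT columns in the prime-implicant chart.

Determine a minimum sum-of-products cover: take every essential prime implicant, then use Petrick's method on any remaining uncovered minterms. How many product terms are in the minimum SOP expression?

[col 0] 00000*, 00001*, 00010*, 00011*, 00100*, 00110*, 00111*, 01010*, 01110*, 01111*, 10010*, 10011*, 10100*, 10101*, 11000*, 11001*, 11010*, 11011*, 11100*, 11101*, 11110*, 11111*
[col 1] -0010*, -0011*, -0100, -1010*, -1110*, -1111*, 0-010*, 0-110*, 0-111*, 00-00*, 00-10*, 00-11*, 000-0*, 000-1*, 0000-*, 0001-*, 001-0*, 0011-*, 01-10*, 0111-*, 1-010*, 1-011*, 1-100*, 1-101*, 1001-*, 1010-*, 11-00*, 11-01*, 11-10*, 11-11*, 110-0*, 110-1*, 1100-*, 1101-*, 111-0*, 111-1*, 1110-*, 1111-*
[col 2] --010, -001-, -1-10, -111-, 0--10, 0-11-, 00--0, 00-1-, 000--, 1-01-, 1-10-, 11--0*, 11--1*, 11-0-*, 11-1-*, 110--*, 111--*
[col 3] 11---
Prime implicants: --010, -001-, -0100, -1-10, -111-, 0--10, 0-11-, 00--0, 00-1-, 000--, 1-01-, 1-10-, 11---
PI chart (minterm → PIs covering it):
  0 | 00--0,000--
  1 | 000--  (sole → essential)
  2 | --010,-001-,0--10,00--0,00-1-,000--
  3 | -001-,00-1-,000--
  4 | -0100,00--0
  6 | 0--10,0-11-,00--0,00-1-
  10 | --010,-1-10,0--10
  14 | -1-10,-111-,0--10,0-11-
  15 | -111-,0-11-
  18 | --010,-001-,1-01-
  19 | -001-,1-01-
  20 | -0100,1-10-
  21 | 1-10-  (sole → essential)
  24 | 11---  (sole → essential)
  25 | 11---  (sole → essential)
  26 | --010,-1-10,1-01-,11---
  27 | 1-01-,11---
  28 | 1-10-,11---
  29 | 1-10-,11---
  30 | -1-10,-111-,11---
  31 | -111-,11---
Essential prime implicants: 000--, 1-10-, 11---
Petrick residual → --010, -001-, -0100, 0-11-
Minimum SOP uses 7 PIs: c'de' + b'c'd + b'cd'e' + a'cd + a'b'c' + acd' + ab

7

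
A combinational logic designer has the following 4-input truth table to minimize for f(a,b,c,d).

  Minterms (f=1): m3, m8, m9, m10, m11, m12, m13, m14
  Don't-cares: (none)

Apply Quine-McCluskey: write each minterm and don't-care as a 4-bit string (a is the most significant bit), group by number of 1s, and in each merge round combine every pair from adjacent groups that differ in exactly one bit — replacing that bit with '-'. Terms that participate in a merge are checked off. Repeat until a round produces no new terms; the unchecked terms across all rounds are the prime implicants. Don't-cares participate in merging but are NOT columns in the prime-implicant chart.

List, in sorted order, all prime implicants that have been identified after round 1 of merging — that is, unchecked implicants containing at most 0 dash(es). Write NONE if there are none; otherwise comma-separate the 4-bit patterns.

size-2^0 implicants → 0011(✓)  1000(✓)  1001(✓)  1010(✓)  1011(✓)  1100(✓)  1101(✓)  1110(✓)
size-2^1 implicants → -011  1-00(✓)  1-01(✓)  1-10(✓)  10-0(✓)  10-1(✓)  100-(✓)  101-(✓)  11-0(✓)  110-(✓)
size-2^2 implicants → 1--0  1-0-  10--
Unchecked terms (primes): -011, 1--0, 1-0-, 10--

NONE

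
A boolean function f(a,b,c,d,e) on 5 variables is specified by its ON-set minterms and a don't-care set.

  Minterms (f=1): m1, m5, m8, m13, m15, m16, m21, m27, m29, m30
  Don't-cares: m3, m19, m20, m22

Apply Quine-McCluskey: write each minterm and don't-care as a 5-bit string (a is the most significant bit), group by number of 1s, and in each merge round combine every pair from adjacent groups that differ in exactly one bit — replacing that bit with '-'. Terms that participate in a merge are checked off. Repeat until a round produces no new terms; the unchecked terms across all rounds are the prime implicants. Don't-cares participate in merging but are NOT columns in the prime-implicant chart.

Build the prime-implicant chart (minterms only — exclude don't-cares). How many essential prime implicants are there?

size-2^0 implicants → 00001(✓)  00011(✓)  00101(✓)  01000  01101(✓)  01111(✓)  10000(✓)  10011(✓)  10100(✓)  10101(✓)  10110(✓)  11011(✓)  11101(✓)  11110(✓)
size-2^1 implicants → -0011  -0101(✓)  -1101(✓)  0-101(✓)  00-01  000-1  011-1  1-011  1-101(✓)  1-110  10-00  101-0  1010-
size-2^2 implicants → --101
Unchecked terms (primes): --101, -0011, 00-01, 000-1, 01000, 011-1, 1-011, 1-110, 10-00, 101-0, 1010-
Minterm coverage:
  m1 ⊆ 00-01,000-1
  m5 ⊆ --101,00-01
  m8 ⊆ 01000 [E]
  m13 ⊆ --101,011-1
  m15 ⊆ 011-1 [E]
  m16 ⊆ 10-00 [E]
  m21 ⊆ --101,1010-
  m27 ⊆ 1-011 [E]
  m29 ⊆ --101 [E]
  m30 ⊆ 1-110 [E]
E = {--101, 01000, 011-1, 1-011, 1-110, 10-00}

6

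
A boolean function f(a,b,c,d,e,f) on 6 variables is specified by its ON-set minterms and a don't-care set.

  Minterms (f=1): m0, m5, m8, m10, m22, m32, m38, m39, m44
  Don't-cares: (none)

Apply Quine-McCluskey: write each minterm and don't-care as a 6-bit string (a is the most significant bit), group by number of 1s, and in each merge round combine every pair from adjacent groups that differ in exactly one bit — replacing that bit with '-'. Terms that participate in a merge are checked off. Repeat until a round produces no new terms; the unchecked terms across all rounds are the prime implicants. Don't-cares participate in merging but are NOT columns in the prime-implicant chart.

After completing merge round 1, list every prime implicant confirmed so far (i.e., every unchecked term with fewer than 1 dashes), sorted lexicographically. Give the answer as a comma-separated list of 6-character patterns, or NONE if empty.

Round 0: 000000✓ 000101 001000✓ 001010✓ 010110 100000✓ 100110✓ 100111✓ 101100
Round 1: -00000 00-000 0010-0 10011-
PIs = {-00000, 00-000, 000101, 0010-0, 010110, 10011-, 101100}

000101, 010110, 101100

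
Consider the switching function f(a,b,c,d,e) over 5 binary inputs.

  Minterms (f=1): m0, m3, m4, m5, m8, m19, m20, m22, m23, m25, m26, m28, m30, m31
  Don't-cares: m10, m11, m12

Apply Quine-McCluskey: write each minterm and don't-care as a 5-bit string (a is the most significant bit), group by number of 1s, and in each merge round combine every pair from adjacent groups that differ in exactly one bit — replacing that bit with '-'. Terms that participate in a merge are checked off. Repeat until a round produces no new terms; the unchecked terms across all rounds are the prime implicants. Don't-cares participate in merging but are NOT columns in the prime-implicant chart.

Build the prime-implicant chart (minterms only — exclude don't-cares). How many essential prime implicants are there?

4

[col 0] 00000*, 00011*, 00100*, 00101*, 01000*, 01010*, 01011*, 01100*, 10011*, 10100*, 10110*, 10111*, 11001, 11010*, 11100*, 11110*, 11111*
[col 1] -0011, -0100*, -1010, -1100*, 0-000*, 0-011, 0-100*, 00-00*, 0010-, 01-00*, 010-0, 0101-, 1-100*, 1-110*, 1-111*, 10-11, 101-0*, 1011-*, 11-10, 111-0*, 1111-*
[col 2] --100, 0--00, 1-1-0, 1-11-
Prime implicants: --100, -0011, -1010, 0--00, 0-011, 0010-, 010-0, 0101-, 1-1-0, 1-11-, 10-11, 11-10, 11001
PI chart (minterm → PIs covering it):
  0 | 0--00  (sole → essential)
  3 | -0011,0-011
  4 | --100,0--00,0010-
  5 | 0010-  (sole → essential)
  8 | 0--00,010-0
  19 | -0011,10-11
  20 | --100,1-1-0
  22 | 1-1-0,1-11-
  23 | 1-11-,10-11
  25 | 11001  (sole → essential)
  26 | -1010,11-10
  28 | --100,1-1-0
  30 | 1-1-0,1-11-,11-10
  31 | 1-11-  (sole → essential)
Essential prime implicants: 0--00, 0010-, 1-11-, 11001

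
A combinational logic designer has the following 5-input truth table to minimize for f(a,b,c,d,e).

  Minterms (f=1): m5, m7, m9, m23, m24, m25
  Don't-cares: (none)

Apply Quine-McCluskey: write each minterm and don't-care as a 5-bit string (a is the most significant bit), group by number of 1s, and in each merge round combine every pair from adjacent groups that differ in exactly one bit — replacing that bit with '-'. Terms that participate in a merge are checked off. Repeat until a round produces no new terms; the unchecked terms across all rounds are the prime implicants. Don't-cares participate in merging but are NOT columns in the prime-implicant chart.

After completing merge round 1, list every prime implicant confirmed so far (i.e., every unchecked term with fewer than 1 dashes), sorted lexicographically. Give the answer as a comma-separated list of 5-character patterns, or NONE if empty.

Round 0: 00101✓ 00111✓ 01001✓ 10111✓ 11000✓ 11001✓
Round 1: -0111 -1001 001-1 1100-
PIs = {-0111, -1001, 001-1, 1100-}

NONE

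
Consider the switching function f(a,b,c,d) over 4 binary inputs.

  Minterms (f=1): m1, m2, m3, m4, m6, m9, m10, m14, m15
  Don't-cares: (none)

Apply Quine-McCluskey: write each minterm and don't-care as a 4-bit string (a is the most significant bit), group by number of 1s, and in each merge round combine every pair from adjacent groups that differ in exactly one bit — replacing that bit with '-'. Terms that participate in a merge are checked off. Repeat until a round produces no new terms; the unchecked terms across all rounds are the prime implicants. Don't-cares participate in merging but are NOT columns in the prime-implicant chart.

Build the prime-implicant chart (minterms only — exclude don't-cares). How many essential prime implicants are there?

4

Round 0: 0001✓ 0010✓ 0011✓ 0100✓ 0110✓ 1001✓ 1010✓ 1110✓ 1111✓
Round 1: -001 -010✓ -110✓ 0-10✓ 00-1 001- 01-0 1-10✓ 111-
Round 2: --10
PIs = {--10, -001, 00-1, 001-, 01-0, 111-}
Coverage chart:
  m1: -001,00-1
  m2: --10,001-
  m3: 00-1,001-
  m4: 01-0 ←essential
  m6: --10,01-0
  m9: -001 ←essential
  m10: --10 ←essential
  m14: --10,111-
  m15: 111- ←essential
Essential: --10, -001, 01-0, 111-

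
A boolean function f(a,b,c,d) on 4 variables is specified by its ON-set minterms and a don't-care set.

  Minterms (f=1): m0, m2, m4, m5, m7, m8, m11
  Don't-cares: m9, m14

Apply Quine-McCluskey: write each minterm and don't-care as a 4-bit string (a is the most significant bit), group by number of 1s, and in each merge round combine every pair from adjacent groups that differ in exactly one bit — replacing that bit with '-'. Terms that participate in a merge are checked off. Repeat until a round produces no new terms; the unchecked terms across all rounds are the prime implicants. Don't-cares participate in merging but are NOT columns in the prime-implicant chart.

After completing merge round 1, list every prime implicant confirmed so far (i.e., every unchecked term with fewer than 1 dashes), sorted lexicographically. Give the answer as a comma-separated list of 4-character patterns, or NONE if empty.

1110

Round 0: 0000✓ 0010✓ 0100✓ 0101✓ 0111✓ 1000✓ 1001✓ 1011✓ 1110
Round 1: -000 0-00 00-0 01-1 010- 10-1 100-
PIs = {-000, 0-00, 00-0, 01-1, 010-, 10-1, 100-, 1110}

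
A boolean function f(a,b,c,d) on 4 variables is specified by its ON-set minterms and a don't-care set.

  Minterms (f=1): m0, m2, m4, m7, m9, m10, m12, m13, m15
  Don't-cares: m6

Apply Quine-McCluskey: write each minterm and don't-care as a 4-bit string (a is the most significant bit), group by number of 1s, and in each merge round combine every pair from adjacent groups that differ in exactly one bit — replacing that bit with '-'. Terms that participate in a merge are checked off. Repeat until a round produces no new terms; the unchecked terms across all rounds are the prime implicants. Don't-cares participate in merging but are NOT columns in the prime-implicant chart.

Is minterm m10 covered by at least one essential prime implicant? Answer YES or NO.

Round 0: 0000✓ 0010✓ 0100✓ 0110✓ 0111✓ 1001✓ 1010✓ 1100✓ 1101✓ 1111✓
Round 1: -010 -100 -111 0-00✓ 0-10✓ 00-0✓ 01-0✓ 011- 1-01 11-1 110-
Round 2: 0--0
PIs = {-010, -100, -111, 0--0, 011-, 1-01, 11-1, 110-}
Coverage chart:
  m0: 0--0 ←essential
  m2: -010,0--0
  m4: -100,0--0
  m7: -111,011-
  m9: 1-01 ←essential
  m10: -010 ←essential
  m12: -100,110-
  m13: 1-01,11-1,110-
  m15: -111,11-1
Essential: -010, 0--0, 1-01

YES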